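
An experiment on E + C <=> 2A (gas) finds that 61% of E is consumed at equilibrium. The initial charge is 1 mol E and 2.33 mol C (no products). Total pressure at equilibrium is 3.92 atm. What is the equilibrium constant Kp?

Take 1 mol E as basis and let X be its fractional conversion, so ξ = X.
Species balance: n_E = 1 − X; n_C = 2.33 − X; n_A = 2X.
Total moles n_T = 3.33 (Δν = 0, constant).
At X = 0.61: n_E = 0.39, n_C = 1.72, n_A = 1.22, n_T = 3.33.
p_i = (n_i/n_T)·P. Kp = p_A^2 / (p_E p_C) = 2.22.

Kp = 2.22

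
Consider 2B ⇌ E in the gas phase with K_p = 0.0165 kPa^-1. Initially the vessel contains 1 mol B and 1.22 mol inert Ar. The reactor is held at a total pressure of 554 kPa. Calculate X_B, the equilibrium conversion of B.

Basis: 1 mol B initially; let X = conversion of B. Extent ξ = 0.5X.
Moles: n_B = 1 − X; n_E = 0.5X; n_I = 1.22 (inert).
Total moles n_T = 2.22 − 0.5X.
Mole fractions y_i = n_i/n_T; K_p = p_E / (p_B^2) with p_i = y_i·P.
This yields a degree-2 equation in X; solving on (0,1), X = 0.728.

X = 0.728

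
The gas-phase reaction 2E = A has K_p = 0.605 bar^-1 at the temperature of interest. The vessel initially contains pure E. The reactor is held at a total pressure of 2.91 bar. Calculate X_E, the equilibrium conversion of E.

X = 0.647

Basis: 1 mol E initially; let X = conversion of E. Extent ξ = 0.5X.
Moles: n_E = 1 − X; n_A = 0.5X.
Summing: n_T = 1 − 0.5X.
With p_i = (n_i/n_T)P, K_p = p_A / (p_E^2).
This yields a degree-2 equation in X; solving on (0,1), X = 0.647.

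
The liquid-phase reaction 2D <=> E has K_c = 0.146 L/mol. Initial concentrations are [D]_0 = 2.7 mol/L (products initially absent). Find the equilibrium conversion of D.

Let X = conversion of D; extent ξ = 2.7X/2 mol/L.
Concentrations: [D] = 2.7 − 2.7X; [E] = 1.35X.
K_c = [E] / ([D]^2).
Solving K_c = 0.146 for X ∈ (0,1): X = 0.342.

X = 0.342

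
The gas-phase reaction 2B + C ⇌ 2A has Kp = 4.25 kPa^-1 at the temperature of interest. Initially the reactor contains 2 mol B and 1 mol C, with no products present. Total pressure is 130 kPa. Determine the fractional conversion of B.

Basis: 2 mol B initially; let X = conversion of B. Extent ξ = X.
Species balance: n_B = 2 − 2X; n_C = 1 − X; n_A = 2X.
n_T = Σnᵢ = 3 − X.
Mole fractions y_i = n_i/n_T; Kp = p_A^2 / (p_B^2 p_C) with p_i = y_i·P.
Equating to 4.25 kPa^-1 and solving on 0 < X < 1: X = 0.858.

X = 0.858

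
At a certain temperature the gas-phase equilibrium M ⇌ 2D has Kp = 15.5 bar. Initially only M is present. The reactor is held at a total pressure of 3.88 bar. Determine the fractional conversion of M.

Take 1 mol M as basis and let X be its fractional conversion, so ξ = X.
At extent ξ: n_M = 1 − X; n_D = 2X.
Total moles n_T = 1 + X.
y_i = n_i/n_T, p_i = y_i·P. Kp = p_D^2 / (p_M).
Equating to 15.5 bar and solving on 0 < X < 1: X = 0.707.

X = 0.707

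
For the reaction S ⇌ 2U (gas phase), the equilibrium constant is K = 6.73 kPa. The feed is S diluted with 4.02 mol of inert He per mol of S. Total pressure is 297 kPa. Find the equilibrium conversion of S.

X = 0.157

Take 1 mol S as basis and let X be its fractional conversion, so ξ = X.
Species balance: n_S = 1 − X; n_U = 2X; n_I = 4.02 (inert).
Total moles n_T = 5.02 + X.
With p_i = (n_i/n_T)P, K = p_U^2 / (p_S).
Equating to 6.73 kPa and solving on 0 < X < 1: X = 0.157.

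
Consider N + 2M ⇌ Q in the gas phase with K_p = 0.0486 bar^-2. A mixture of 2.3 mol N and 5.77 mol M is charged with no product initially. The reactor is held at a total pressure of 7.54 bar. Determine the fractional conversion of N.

Basis: 2.3 mol N initially; let X = conversion of N. Extent ξ = 2.3X.
Moles: n_N = 2.3 − 2.3X; n_M = 5.77 − 4.6X; n_Q = 2.3X.
Total moles n_T = 8.07 − 4.6X.
With p_i = (n_i/n_T)P, K_p = p_Q / (p_N p_M^2).
This yields a degree-3 equation in X; solving on (0,1), X = 0.500.

X = 0.500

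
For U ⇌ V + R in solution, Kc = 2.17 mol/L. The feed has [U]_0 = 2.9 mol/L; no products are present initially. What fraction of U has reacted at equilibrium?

X = 0.568

Let X = conversion of U; extent ξ = 2.9·X mol/L.
Concentrations: [U] = 2.9 − 2.9X; [V] = 2.9X; [R] = 2.9X.
Kc = [V] [R] / ([U]).
Equating to 2.17 mol/L: the physical root is X = 0.568.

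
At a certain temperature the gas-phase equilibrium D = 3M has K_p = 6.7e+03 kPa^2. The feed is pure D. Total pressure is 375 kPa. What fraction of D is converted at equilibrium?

X = 0.135

Take 1 mol D as basis and let X be its fractional conversion, so ξ = X.
At extent ξ: n_D = 1 − X; n_M = 3X.
Total moles n_T = 1 + 2X.
Mole fractions y_i = n_i/n_T; K_p = p_M^3 / (p_D) with p_i = y_i·P.
This yields a degree-3 equation in X; solving on (0,1), X = 0.135.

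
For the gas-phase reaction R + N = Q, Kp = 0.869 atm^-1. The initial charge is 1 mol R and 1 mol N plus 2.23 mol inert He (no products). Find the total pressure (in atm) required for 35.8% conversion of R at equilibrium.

Let X = conversion of R (basis 1 mol R); extent of reaction ξ = X.
Mole table: n_R = 1 − X; n_N = 1 − X; n_Q = X; n_I = 2.23 (inert).
Total moles n_T = 4.23 − X.
Kp = p_Q / (p_R p_N) with p_i = (n_i/n_T)·P.
At X = 0.358: the mole-fraction product g(X) = Π y_i^ν_i = 3.363. Since Kp = g(X)·P^{-1}, P = (g/Kp)^(1/1) = (3.363/0.869)^(1/1) = 3.87 atm.

P = 3.87 atm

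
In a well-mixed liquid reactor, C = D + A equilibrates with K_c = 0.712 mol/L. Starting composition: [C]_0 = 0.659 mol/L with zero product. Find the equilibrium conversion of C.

Let X = conversion of C; extent ξ = 0.659·X mol/L.
Concentrations: [C] = 0.659 − 0.659X; [D] = 0.659X; [A] = 0.659X.
K_c = [D] [A] / ([C]).
Solving K_c = 0.712 for X ∈ (0,1): X = 0.631.

X = 0.631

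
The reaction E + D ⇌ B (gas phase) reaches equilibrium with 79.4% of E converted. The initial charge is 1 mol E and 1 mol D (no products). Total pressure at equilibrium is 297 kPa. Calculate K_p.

K_p = 0.076 kPa^-1

Basis: 1 mol E initially; let X = conversion of E. Extent ξ = X.
Species balance: n_E = 1 − X; n_D = 1 − X; n_B = X.
n_T = Σnᵢ = 2 − X.
At X = 0.794: n_E = 0.206, n_D = 0.206, n_B = 0.794, n_T = 1.21.
p_i = (n_i/n_T)·P. K_p = p_B / (p_E p_D) = 0.076 kPa^-1.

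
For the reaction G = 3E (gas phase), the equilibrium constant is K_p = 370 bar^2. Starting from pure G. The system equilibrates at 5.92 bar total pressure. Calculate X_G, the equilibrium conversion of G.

X = 0.804

Basis: 1 mol G initially; let X = conversion of G. Extent ξ = X.
Mole table: n_G = 1 − X; n_E = 3X.
Total moles n_T = 1 + 2X.
y_i = n_i/n_T, p_i = y_i·P. K_p = p_E^3 / (p_G).
Setting this equal to 370 bar^2 and taking the physical root (0 < X < 1) gives X = 0.804.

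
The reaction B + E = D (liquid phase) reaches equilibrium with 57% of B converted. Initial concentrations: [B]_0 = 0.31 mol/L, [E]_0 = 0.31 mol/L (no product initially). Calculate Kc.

Kc = 9.94 L/mol

Let X = conversion of B.
Concentrations: [B] = 0.31 − 0.31X; [E] = 0.31 − 0.31X; [D] = 0.31X.
At X = 0.57: [B] = 0.133, [E] = 0.133, [D] = 0.177.
Kc = [D] / ([B] [E]) = 9.94 L/mol.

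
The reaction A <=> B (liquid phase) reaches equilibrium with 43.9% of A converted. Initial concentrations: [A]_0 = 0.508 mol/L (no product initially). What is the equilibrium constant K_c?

Let X = conversion of A.
Concentrations: [A] = 0.508 − 0.508X; [B] = 0.508X.
At X = 0.439: [A] = 0.285, [B] = 0.223.
K_c = [B] / ([A]) = 0.783.

K_c = 0.783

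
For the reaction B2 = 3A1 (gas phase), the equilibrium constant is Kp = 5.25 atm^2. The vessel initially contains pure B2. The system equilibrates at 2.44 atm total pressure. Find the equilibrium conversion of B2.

X = 0.399

Basis: 1 mol B2 initially; let X = conversion of B2. Extent ξ = X.
Species balance: n_B2 = 1 − X; n_A1 = 3X.
n_T = Σnᵢ = 1 + 2X.
y_i = n_i/n_T, p_i = y_i·P. Kp = p_A1^3 / (p_B2).
Substituting and setting equal to 5.25 atm^2 gives a polynomial in X; the root in (0,1) is X = 0.399.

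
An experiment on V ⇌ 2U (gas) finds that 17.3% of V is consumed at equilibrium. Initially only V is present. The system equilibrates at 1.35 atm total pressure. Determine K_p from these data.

K_p = 0.167 atm

Let X = conversion of V (basis 1 mol V); extent of reaction ξ = X.
At extent ξ: n_V = 1 − X; n_U = 2X.
n_T = Σnᵢ = 1 + X.
At X = 0.173: n_V = 0.827, n_U = 0.346, n_T = 1.17.
p_i = (n_i/n_T)·P. K_p = p_U^2 / (p_V) = 0.167 atm.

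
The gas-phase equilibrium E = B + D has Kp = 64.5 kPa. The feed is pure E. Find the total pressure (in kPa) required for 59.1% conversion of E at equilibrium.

P = 120 kPa

Basis: 1 mol E initially; let X = conversion of E. Extent ξ = X.
Mole table: n_E = 1 − X; n_B = X; n_D = X.
n_T = Σnᵢ = 1 + X.
Kp = p_B p_D / (p_E) with p_i = (n_i/n_T)·P.
At X = 0.591: the mole-fraction product g(X) = Π y_i^ν_i = 0.5368. Since Kp = g(X)·P^{1}, P = (Kp/g)^(1/1) = (64.5/0.5368)^(1/1) = 120 kPa.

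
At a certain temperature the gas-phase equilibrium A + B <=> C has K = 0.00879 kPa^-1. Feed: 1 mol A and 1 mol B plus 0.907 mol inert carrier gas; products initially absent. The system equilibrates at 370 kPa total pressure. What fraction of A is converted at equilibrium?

Let X = conversion of A (basis 1 mol A); extent of reaction ξ = X.
Species balance: n_A = 1 − X; n_B = 1 − X; n_C = X; n_I = 0.907 (inert).
Total moles n_T = 2.91 − X.
Mole fractions y_i = n_i/n_T; K = p_C / (p_A p_B) with p_i = y_i·P.
Setting this equal to 0.00879 kPa^-1 and taking the physical root (0 < X < 1) gives X = 0.429.

X = 0.429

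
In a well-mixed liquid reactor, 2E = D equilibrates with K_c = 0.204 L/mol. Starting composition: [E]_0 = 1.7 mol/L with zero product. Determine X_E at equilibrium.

X = 0.320

Let X = conversion of E; extent ξ = 1.7X/2 mol/L.
Concentrations: [E] = 1.7 − 1.7X; [D] = 0.85X.
K_c = [D] / ([E]^2).
This equals 0.204 at X = 0.320 (the root in 0 < X < 1).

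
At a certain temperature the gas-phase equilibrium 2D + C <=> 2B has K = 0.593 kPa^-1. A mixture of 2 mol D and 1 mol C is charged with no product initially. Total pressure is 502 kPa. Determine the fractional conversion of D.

X = 0.829

Basis: 2 mol D initially; let X = conversion of D. Extent ξ = X.
Moles: n_D = 2 − 2X; n_C = 1 − X; n_B = 2X.
Total moles n_T = 3 − X.
Mole fractions y_i = n_i/n_T; K = p_B^2 / (p_D^2 p_C) with p_i = y_i·P.
Equating to 0.593 kPa^-1 and solving on 0 < X < 1: X = 0.829.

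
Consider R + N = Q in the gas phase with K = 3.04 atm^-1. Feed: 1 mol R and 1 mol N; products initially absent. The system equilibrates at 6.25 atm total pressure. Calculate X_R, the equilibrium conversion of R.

X = 0.776

Take 1 mol R as basis and let X be its fractional conversion, so ξ = X.
At extent ξ: n_R = 1 − X; n_N = 1 − X; n_Q = X.
n_T = Σnᵢ = 2 − X.
y_i = n_i/n_T, p_i = y_i·P. K = p_Q / (p_R p_N).
Setting this equal to 3.04 atm^-1 and taking the physical root (0 < X < 1) gives X = 0.776.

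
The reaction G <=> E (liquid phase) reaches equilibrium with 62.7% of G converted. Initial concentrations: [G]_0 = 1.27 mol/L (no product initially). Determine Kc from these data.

Kc = 1.68

Let X = conversion of G.
Concentrations: [G] = 1.27 − 1.27X; [E] = 1.27X.
At X = 0.627: [G] = 0.474, [E] = 0.796.
Kc = [E] / ([G]) = 1.68.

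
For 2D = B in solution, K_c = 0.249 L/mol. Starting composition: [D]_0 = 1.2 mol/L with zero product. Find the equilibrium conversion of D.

X = 0.296

Let X = conversion of D; extent ξ = 1.2X/2 mol/L.
Concentrations: [D] = 1.2 − 1.2X; [B] = 0.6X.
K_c = [B] / ([D]^2).
This equals 0.249 at X = 0.296 (the root in 0 < X < 1).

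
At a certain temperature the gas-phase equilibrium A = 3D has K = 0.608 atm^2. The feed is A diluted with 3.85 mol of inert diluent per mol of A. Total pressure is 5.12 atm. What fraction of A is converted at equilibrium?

X = 0.263

Take 1 mol A as basis and let X be its fractional conversion, so ξ = X.
Moles: n_A = 1 − X; n_D = 3X; n_I = 3.85 (inert).
Total moles n_T = 4.85 + 2X.
With p_i = (n_i/n_T)P, K = p_D^3 / (p_A).
Equating to 0.608 atm^2 and solving on 0 < X < 1: X = 0.263.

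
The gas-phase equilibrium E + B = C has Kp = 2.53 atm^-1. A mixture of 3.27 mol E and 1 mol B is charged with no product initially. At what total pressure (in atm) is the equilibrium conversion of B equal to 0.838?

Basis: 1 mol B initially; let X = conversion of B. Extent ξ = X.
At extent ξ: n_E = 3.27 − X; n_B = 1 − X; n_C = X.
n_T = Σnᵢ = 4.27 − X.
Kp = p_C / (p_E p_B) with p_i = (n_i/n_T)·P.
At X = 0.838: the mole-fraction product g(X) = Π y_i^ν_i = 7.3. Since Kp = g(X)·P^{-1}, P = (g/Kp)^(1/1) = (7.3/2.53)^(1/1) = 2.89 atm.

P = 2.89 atm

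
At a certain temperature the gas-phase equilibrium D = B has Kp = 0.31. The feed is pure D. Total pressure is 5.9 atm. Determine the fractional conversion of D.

X = 0.237

Let X = conversion of D (basis 1 mol D); extent of reaction ξ = X.
Mole table: n_D = 1 − X; n_B = X.
Since Δν = 0, n_T = 1 throughout.
With p_i = (n_i/n_T)P, Kp = p_B / (p_D).
Substituting and setting equal to 0.31 gives a polynomial in X; the root in (0,1) is X = 0.237.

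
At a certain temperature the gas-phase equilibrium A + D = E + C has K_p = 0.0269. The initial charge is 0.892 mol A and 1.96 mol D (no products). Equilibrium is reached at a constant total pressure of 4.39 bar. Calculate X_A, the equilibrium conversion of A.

Basis: 0.892 mol A initially; let X = conversion of A. Extent ξ = 0.892X.
At extent ξ: n_A = 0.892 − 0.892X; n_D = 1.96 − 0.892X; n_E = 0.892X; n_C = 0.892X.
Total moles n_T = 2.85 (Δν = 0, constant).
With p_i = (n_i/n_T)P, K_p = p_E p_C / (p_A p_D).
Setting this equal to 0.0269 and taking the physical root (0 < X < 1) gives X = 0.206.

X = 0.206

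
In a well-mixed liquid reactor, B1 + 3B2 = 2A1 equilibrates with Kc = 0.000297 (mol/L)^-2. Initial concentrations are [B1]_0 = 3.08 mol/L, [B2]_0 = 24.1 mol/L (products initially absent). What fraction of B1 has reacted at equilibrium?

Let X = conversion of B1; extent ξ = 3.08·X mol/L.
Concentrations: [B1] = 3.08 − 3.08X; [B2] = 24.1 − 9.24X; [A1] = 6.16X.
Kc = [A1]^2 / ([B1] [B2]^3).
Setting equal to 0.000297 and solving for X on (0,1) gives X = 0.368.

X = 0.368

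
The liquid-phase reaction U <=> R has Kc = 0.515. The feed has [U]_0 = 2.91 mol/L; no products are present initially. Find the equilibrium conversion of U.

Let X = conversion of U; extent ξ = 2.91·X mol/L.
Concentrations: [U] = 2.91 − 2.91X; [R] = 2.91X.
Kc = [R] / ([U]).
Setting equal to 0.515 and solving for X on (0,1) gives X = 0.340.

X = 0.340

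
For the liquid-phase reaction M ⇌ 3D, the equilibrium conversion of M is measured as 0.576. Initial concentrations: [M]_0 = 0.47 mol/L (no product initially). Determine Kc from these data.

Kc = 2.69 (mol/L)^2

Let X = conversion of M.
Concentrations: [M] = 0.47 − 0.47X; [D] = 1.41X.
At X = 0.576: [M] = 0.199, [D] = 0.812.
Kc = [D]^3 / ([M]) = 2.69 (mol/L)^2.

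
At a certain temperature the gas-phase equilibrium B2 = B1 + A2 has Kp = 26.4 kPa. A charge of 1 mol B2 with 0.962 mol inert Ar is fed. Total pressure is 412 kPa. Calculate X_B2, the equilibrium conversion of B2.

X = 0.316

Basis: 1 mol B2 initially; let X = conversion of B2. Extent ξ = X.
Species balance: n_B2 = 1 − X; n_B1 = X; n_A2 = X; n_I = 0.962 (inert).
n_T = Σnᵢ = 1.96 + X.
Mole fractions y_i = n_i/n_T; Kp = p_B1 p_A2 / (p_B2) with p_i = y_i·P.
Substituting and setting equal to 26.4 kPa gives a polynomial in X; the root in (0,1) is X = 0.316.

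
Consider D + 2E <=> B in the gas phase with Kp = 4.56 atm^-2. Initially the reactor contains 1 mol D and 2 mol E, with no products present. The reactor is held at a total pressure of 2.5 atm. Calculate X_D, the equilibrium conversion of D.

Take 1 mol D as basis and let X be its fractional conversion, so ξ = X.
Moles: n_D = 1 − X; n_E = 2 − 2X; n_B = X.
n_T = Σnᵢ = 3 − 2X.
y_i = n_i/n_T, p_i = y_i·P. Kp = p_B / (p_D p_E^2).
Equating to 4.56 atm^-2 and solving on 0 < X < 1: X = 0.755.

X = 0.755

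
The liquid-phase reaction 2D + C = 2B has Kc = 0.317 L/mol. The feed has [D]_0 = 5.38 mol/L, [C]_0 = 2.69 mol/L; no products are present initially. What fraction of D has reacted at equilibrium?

X = 0.414

Let X = conversion of D; extent ξ = 5.38X/2 mol/L.
Concentrations: [D] = 5.38 − 5.38X; [C] = 2.69 − 2.69X; [B] = 5.38X.
Kc = [B]^2 / ([D]^2 [C]).
Setting equal to 0.317 and solving for X on (0,1) gives X = 0.414.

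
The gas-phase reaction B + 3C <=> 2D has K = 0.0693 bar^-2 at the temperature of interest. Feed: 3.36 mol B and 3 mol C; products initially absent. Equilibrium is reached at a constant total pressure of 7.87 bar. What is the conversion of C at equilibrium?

X = 0.538

Let X = conversion of C (basis 3 mol C); extent of reaction ξ = X.
Moles: n_B = 3.36 − X; n_C = 3 − 3X; n_D = 2X.
Summing: n_T = 6.36 − 2X.
Mole fractions y_i = n_i/n_T; K = p_D^2 / (p_B p_C^3) with p_i = y_i·P.
This yields a degree-4 equation in X; solving on (0,1), X = 0.538.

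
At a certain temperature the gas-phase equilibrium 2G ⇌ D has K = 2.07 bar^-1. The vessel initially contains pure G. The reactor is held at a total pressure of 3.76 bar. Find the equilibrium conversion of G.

X = 0.824

Let X = conversion of G (basis 1 mol G); extent of reaction ξ = 0.5X.
Moles: n_G = 1 − X; n_D = 0.5X.
Total moles n_T = 1 − 0.5X.
With p_i = (n_i/n_T)P, K = p_D / (p_G^2).
Substituting and setting equal to 2.07 bar^-1 gives a polynomial in X; the root in (0,1) is X = 0.824.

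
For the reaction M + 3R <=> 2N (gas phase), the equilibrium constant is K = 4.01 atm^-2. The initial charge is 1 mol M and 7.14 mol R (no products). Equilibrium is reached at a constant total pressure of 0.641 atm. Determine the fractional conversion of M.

Take 1 mol M as basis and let X be its fractional conversion, so ξ = X.
Species balance: n_M = 1 − X; n_R = 7.14 − 3X; n_N = 2X.
Summing: n_T = 8.14 − 2X.
With p_i = (n_i/n_T)P, K = p_N^2 / (p_M p_R^3).
Equating to 4.01 atm^-2 and solving on 0 < X < 1: X = 0.653.

X = 0.653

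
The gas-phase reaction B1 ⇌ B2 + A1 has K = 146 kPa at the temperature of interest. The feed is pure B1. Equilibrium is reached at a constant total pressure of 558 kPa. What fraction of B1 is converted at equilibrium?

Basis: 1 mol B1 initially; let X = conversion of B1. Extent ξ = X.
Moles: n_B1 = 1 − X; n_B2 = X; n_A1 = X.
Total moles n_T = 1 + X.
Mole fractions y_i = n_i/n_T; K = p_B2 p_A1 / (p_B1) with p_i = y_i·P.
Setting this equal to 146 kPa and taking the physical root (0 < X < 1) gives X = 0.455.

X = 0.455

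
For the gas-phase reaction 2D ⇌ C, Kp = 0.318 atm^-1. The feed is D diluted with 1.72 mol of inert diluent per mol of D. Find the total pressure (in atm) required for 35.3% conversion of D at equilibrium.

P = 3.37 atm

Take 1 mol D as basis and let X be its fractional conversion, so ξ = 0.5X.
Mole table: n_D = 1 − X; n_C = 0.5X; n_I = 1.72 (inert).
n_T = Σnᵢ = 2.72 − 0.5X.
Kp = p_C / (p_D^2) with p_i = (n_i/n_T)·P.
At X = 0.353: the mole-fraction product g(X) = Π y_i^ν_i = 1.072. Since Kp = g(X)·P^{-1}, P = (g/Kp)^(1/1) = (1.072/0.318)^(1/1) = 3.37 atm.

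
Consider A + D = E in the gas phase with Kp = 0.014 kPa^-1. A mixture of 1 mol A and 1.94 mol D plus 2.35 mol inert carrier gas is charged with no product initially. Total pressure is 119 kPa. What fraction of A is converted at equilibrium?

Let X = conversion of A (basis 1 mol A); extent of reaction ξ = X.
Mole table: n_A = 1 − X; n_D = 1.94 − X; n_E = X; n_I = 2.35 (inert).
n_T = Σnᵢ = 5.29 − X.
With p_i = (n_i/n_T)P, Kp = p_E / (p_A p_D).
Equating to 0.014 kPa^-1 and solving on 0 < X < 1: X = 0.349.

X = 0.349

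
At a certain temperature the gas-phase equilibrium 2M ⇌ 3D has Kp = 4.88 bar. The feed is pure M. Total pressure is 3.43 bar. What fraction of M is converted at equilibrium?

Let X = conversion of M (basis 1 mol M); extent of reaction ξ = 0.5X.
Moles: n_M = 1 − X; n_D = 1.5X.
n_T = Σnᵢ = 1 + 0.5X.
y_i = n_i/n_T, p_i = y_i·P. Kp = p_D^3 / (p_M^2).
Setting this equal to 4.88 bar and taking the physical root (0 < X < 1) gives X = 0.505.

X = 0.505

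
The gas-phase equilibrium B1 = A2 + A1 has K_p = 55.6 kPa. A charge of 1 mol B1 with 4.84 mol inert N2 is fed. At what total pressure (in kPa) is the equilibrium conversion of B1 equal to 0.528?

Basis: 1 mol B1 initially; let X = conversion of B1. Extent ξ = X.
Mole table: n_B1 = 1 − X; n_A2 = X; n_A1 = X; n_I = 4.84 (inert).
n_T = Σnᵢ = 5.84 + X.
K_p = p_A2 p_A1 / (p_B1) with p_i = (n_i/n_T)·P.
At X = 0.528: the mole-fraction product g(X) = Π y_i^ν_i = 0.09275. Since K_p = g(X)·P^{1}, P = (K_p/g)^(1/1) = (55.6/0.09275)^(1/1) = 599 kPa.

P = 599 kPa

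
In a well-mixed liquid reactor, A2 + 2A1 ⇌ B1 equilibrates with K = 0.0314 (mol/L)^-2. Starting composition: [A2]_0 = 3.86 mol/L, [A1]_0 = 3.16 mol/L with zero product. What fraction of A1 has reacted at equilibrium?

Let X = conversion of A1; extent ξ = 3.16X/2 mol/L.
Concentrations: [A2] = 3.86 − 1.58X; [A1] = 3.16 − 3.16X; [B1] = 1.58X.
K = [B1] / ([A2] [A1]^2).
This equals 0.0314 at X = 0.314 (the root in 0 < X < 1).

X = 0.314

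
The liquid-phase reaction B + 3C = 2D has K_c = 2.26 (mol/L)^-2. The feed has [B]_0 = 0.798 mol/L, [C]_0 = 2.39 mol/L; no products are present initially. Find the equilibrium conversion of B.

Let X = conversion of B; extent ξ = 0.798·X mol/L.
Concentrations: [B] = 0.798 − 0.798X; [C] = 2.39 − 2.39X; [D] = 1.6X.
K_c = [D]^2 / ([B] [C]^3).
This equals 2.26 at X = 0.571 (the root in 0 < X < 1).

X = 0.571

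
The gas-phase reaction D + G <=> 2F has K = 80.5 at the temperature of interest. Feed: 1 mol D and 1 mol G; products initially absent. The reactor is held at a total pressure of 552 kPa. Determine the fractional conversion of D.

Take 1 mol D as basis and let X be its fractional conversion, so ξ = X.
At extent ξ: n_D = 1 − X; n_G = 1 − X; n_F = 2X.
Total moles n_T = 2 (Δν = 0, constant).
With p_i = (n_i/n_T)P, K = p_F^2 / (p_D p_G).
This yields a degree-2 equation in X; solving on (0,1), X = 0.818.

X = 0.818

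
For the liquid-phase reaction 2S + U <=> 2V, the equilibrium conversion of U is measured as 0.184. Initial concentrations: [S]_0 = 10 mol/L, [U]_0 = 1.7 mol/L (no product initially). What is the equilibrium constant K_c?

K_c = 0.00321 L/mol

Let X = conversion of U.
Concentrations: [S] = 10 − 3.4X; [U] = 1.7 − 1.7X; [V] = 3.4X.
At X = 0.184: [S] = 9.37, [U] = 1.39, [V] = 0.626.
K_c = [V]^2 / ([S]^2 [U]) = 0.00321 L/mol.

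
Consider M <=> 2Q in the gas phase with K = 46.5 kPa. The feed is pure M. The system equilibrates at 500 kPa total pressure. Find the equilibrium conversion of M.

X = 0.151

Basis: 1 mol M initially; let X = conversion of M. Extent ξ = X.
Mole table: n_M = 1 − X; n_Q = 2X.
Summing: n_T = 1 + X.
y_i = n_i/n_T, p_i = y_i·P. K = p_Q^2 / (p_M).
Substituting and setting equal to 46.5 kPa gives a polynomial in X; the root in (0,1) is X = 0.151.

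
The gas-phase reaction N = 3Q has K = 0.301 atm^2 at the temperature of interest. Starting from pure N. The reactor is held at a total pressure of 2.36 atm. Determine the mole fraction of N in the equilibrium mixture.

y_N = 0.669

Let X = conversion of N (basis 1 mol N); extent of reaction ξ = X.
Moles: n_N = 1 − X; n_Q = 3X.
n_T = Σnᵢ = 1 + 2X.
With p_i = (n_i/n_T)P, K = p_Q^3 / (p_N).
Equating to 0.301 atm^2 and solving on 0 < X < 1: X = 0.141.
Then n_N = 0.859, n_T = 1.28, so y_N = 0.669.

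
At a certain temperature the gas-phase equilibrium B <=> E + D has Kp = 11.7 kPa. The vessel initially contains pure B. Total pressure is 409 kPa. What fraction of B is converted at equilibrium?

Take 1 mol B as basis and let X be its fractional conversion, so ξ = X.
Species balance: n_B = 1 − X; n_E = X; n_D = X.
Summing: n_T = 1 + X.
Mole fractions y_i = n_i/n_T; Kp = p_E p_D / (p_B) with p_i = y_i·P.
Substituting and setting equal to 11.7 kPa gives a polynomial in X; the root in (0,1) is X = 0.167.

X = 0.167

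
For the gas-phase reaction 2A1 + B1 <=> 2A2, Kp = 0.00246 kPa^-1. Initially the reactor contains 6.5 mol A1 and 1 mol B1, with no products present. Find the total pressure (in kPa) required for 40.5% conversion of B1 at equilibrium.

P = 98.2 kPa

Basis: 1 mol B1 initially; let X = conversion of B1. Extent ξ = X.
At extent ξ: n_A1 = 6.5 − 2X; n_B1 = 1 − X; n_A2 = 2X.
Total moles n_T = 7.5 − X.
Kp = p_A2^2 / (p_A1^2 p_B1) with p_i = (n_i/n_T)·P.
At X = 0.405: the mole-fraction product g(X) = Π y_i^ν_i = 0.2416. Since Kp = g(X)·P^{-1}, P = (g/Kp)^(1/1) = (0.2416/0.00246)^(1/1) = 98.2 kPa.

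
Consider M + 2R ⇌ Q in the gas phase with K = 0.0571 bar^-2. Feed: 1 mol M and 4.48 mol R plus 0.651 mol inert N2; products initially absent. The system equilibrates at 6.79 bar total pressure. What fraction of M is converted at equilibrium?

X = 0.544

Take 1 mol M as basis and let X be its fractional conversion, so ξ = X.
At extent ξ: n_M = 1 − X; n_R = 4.48 − 2X; n_Q = X; n_I = 0.651 (inert).
n_T = Σnᵢ = 6.13 − 2X.
y_i = n_i/n_T, p_i = y_i·P. K = p_Q / (p_M p_R^2).
This yields a degree-3 equation in X; solving on (0,1), X = 0.544.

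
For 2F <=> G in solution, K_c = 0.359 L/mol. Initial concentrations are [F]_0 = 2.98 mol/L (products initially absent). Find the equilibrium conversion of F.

Let X = conversion of F; extent ξ = 2.98X/2 mol/L.
Concentrations: [F] = 2.98 − 2.98X; [G] = 1.49X.
K_c = [G] / ([F]^2).
Setting equal to 0.359 and solving for X on (0,1) gives X = 0.511.

X = 0.511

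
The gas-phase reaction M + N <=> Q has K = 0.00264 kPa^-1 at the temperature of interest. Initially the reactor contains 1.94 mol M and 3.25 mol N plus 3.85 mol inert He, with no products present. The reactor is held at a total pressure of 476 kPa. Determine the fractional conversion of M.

Let X = conversion of M (basis 1.94 mol M); extent of reaction ξ = 1.94X.
Species balance: n_M = 1.94 − 1.94X; n_N = 3.25 − 1.94X; n_Q = 1.94X; n_I = 3.85 (inert).
Total moles n_T = 9.04 − 1.94X.
With p_i = (n_i/n_T)P, K = p_Q / (p_M p_N).
Equating to 0.00264 kPa^-1 and solving on 0 < X < 1: X = 0.285.

X = 0.285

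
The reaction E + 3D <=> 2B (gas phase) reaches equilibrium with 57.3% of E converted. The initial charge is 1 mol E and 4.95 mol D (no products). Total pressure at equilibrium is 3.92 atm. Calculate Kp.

Basis: 1 mol E initially; let X = conversion of E. Extent ξ = X.
Species balance: n_E = 1 − X; n_D = 4.95 − 3X; n_B = 2X.
Total moles n_T = 5.95 − 2X.
At X = 0.573: n_E = 0.427, n_D = 3.23, n_B = 1.15, n_T = 4.8.
p_i = (n_i/n_T)·P. Kp = p_B^2 / (p_E p_D^3) = 0.137 atm^-2.

Kp = 0.137 atm^-2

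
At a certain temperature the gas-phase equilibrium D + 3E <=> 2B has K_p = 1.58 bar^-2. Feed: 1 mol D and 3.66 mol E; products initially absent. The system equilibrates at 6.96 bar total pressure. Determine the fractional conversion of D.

Take 1 mol D as basis and let X be its fractional conversion, so ξ = X.
Mole table: n_D = 1 − X; n_E = 3.66 − 3X; n_B = 2X.
Total moles n_T = 4.66 − 2X.
With p_i = (n_i/n_T)P, K_p = p_B^2 / (p_D p_E^3).
This yields a degree-4 equation in X; solving on (0,1), X = 0.818.

X = 0.818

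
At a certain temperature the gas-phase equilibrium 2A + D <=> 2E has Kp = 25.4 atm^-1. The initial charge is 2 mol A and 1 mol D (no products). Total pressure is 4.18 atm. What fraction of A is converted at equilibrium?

X = 0.768

Let X = conversion of A (basis 2 mol A); extent of reaction ξ = X.
At extent ξ: n_A = 2 − 2X; n_D = 1 − X; n_E = 2X.
Summing: n_T = 3 − X.
With p_i = (n_i/n_T)P, Kp = p_E^2 / (p_A^2 p_D).
This yields a degree-3 equation in X; solving on (0,1), X = 0.768.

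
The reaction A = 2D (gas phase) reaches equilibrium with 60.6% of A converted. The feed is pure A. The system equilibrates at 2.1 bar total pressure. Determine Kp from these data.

Take 1 mol A as basis and let X be its fractional conversion, so ξ = X.
Species balance: n_A = 1 − X; n_D = 2X.
Summing: n_T = 1 + X.
At X = 0.606: n_A = 0.394, n_D = 1.21, n_T = 1.61.
p_i = (n_i/n_T)·P. Kp = p_D^2 / (p_A) = 4.88 bar.

Kp = 4.88 bar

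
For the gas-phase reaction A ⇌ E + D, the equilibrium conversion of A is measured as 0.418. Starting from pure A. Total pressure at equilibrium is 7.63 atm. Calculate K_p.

K_p = 1.62 atm

Basis: 1 mol A initially; let X = conversion of A. Extent ξ = X.
Species balance: n_A = 1 − X; n_E = X; n_D = X.
Total moles n_T = 1 + X.
At X = 0.418: n_A = 0.582, n_E = 0.418, n_D = 0.418, n_T = 1.42.
p_i = (n_i/n_T)·P. K_p = p_E p_D / (p_A) = 1.62 atm.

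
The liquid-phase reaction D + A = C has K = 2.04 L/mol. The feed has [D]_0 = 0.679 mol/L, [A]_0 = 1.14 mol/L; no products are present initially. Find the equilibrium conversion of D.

X = 0.599

Let X = conversion of D; extent ξ = 0.679·X mol/L.
Concentrations: [D] = 0.679 − 0.679X; [A] = 1.14 − 0.679X; [C] = 0.679X.
K = [C] / ([D] [A]).
Setting equal to 2.04 and solving for X on (0,1) gives X = 0.599.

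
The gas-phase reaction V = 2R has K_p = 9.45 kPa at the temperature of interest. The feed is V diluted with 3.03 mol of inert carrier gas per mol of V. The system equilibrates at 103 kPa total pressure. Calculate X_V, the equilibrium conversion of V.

X = 0.269

Let X = conversion of V (basis 1 mol V); extent of reaction ξ = X.
At extent ξ: n_V = 1 − X; n_R = 2X; n_I = 3.03 (inert).
Total moles n_T = 4.03 + X.
With p_i = (n_i/n_T)P, K_p = p_R^2 / (p_V).
Substituting and setting equal to 9.45 kPa gives a polynomial in X; the root in (0,1) is X = 0.269.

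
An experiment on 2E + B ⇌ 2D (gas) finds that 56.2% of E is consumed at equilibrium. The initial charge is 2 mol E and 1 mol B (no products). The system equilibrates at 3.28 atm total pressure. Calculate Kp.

Basis: 2 mol E initially; let X = conversion of E. Extent ξ = X.
At extent ξ: n_E = 2 − 2X; n_B = 1 − X; n_D = 2X.
Total moles n_T = 3 − X.
At X = 0.562: n_E = 0.876, n_B = 0.438, n_D = 1.12, n_T = 2.44.
p_i = (n_i/n_T)·P. Kp = p_D^2 / (p_E^2 p_B) = 2.79 atm^-1.

Kp = 2.79 atm^-1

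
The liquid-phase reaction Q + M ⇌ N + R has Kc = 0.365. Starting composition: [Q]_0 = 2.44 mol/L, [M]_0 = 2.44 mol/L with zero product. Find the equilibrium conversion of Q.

X = 0.377

Let X = conversion of Q; extent ξ = 2.44·X mol/L.
Concentrations: [Q] = 2.44 − 2.44X; [M] = 2.44 − 2.44X; [N] = 2.44X; [R] = 2.44X.
Kc = [N] [R] / ([Q] [M]).
Setting equal to 0.365 and solving for X on (0,1) gives X = 0.377.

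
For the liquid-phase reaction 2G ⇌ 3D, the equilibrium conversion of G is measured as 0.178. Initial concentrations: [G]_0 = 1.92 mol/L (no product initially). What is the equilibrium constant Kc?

Kc = 0.0541 mol/L

Let X = conversion of G.
Concentrations: [G] = 1.92 − 1.92X; [D] = 2.88X.
At X = 0.178: [G] = 1.58, [D] = 0.513.
Kc = [D]^3 / ([G]^2) = 0.0541 mol/L.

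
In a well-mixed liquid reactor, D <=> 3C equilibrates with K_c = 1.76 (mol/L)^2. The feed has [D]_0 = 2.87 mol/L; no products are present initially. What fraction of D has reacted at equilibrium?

X = 0.186

Let X = conversion of D; extent ξ = 2.87·X mol/L.
Concentrations: [D] = 2.87 − 2.87X; [C] = 8.61X.
K_c = [C]^3 / ([D]).
Equating to 1.76 (mol/L)^2: the physical root is X = 0.186.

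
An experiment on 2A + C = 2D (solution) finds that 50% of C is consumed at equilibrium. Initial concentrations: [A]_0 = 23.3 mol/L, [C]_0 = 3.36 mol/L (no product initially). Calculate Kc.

Let X = conversion of C.
Concentrations: [A] = 23.3 − 6.72X; [C] = 3.36 − 3.36X; [D] = 6.72X.
At X = 0.5: [A] = 19.9, [C] = 1.68, [D] = 3.36.
Kc = [D]^2 / ([A]^2 [C]) = 0.0169 L/mol.

Kc = 0.0169 L/mol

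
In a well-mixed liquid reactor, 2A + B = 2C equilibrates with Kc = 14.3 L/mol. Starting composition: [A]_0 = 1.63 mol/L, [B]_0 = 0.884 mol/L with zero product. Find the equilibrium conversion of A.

X = 0.684

Let X = conversion of A; extent ξ = 1.63X/2 mol/L.
Concentrations: [A] = 1.63 − 1.63X; [B] = 0.884 − 0.815X; [C] = 1.63X.
Kc = [C]^2 / ([A]^2 [B]).
Equating to 14.3 L/mol: the physical root is X = 0.684.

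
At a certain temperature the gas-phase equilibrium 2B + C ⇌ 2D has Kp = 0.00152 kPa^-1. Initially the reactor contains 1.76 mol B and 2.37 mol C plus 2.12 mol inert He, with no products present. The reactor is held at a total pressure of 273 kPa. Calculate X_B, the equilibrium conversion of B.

Basis: 1.76 mol B initially; let X = conversion of B. Extent ξ = 0.88X.
At extent ξ: n_B = 1.76 − 1.76X; n_C = 2.37 − 0.88X; n_D = 1.76X; n_I = 2.12 (inert).
n_T = Σnᵢ = 6.25 − 0.88X.
With p_i = (n_i/n_T)P, Kp = p_D^2 / (p_B^2 p_C).
Setting this equal to 0.00152 kPa^-1 and taking the physical root (0 < X < 1) gives X = 0.277.

X = 0.277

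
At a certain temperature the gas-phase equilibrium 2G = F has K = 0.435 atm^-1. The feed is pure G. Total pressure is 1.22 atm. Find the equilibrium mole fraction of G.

y_G = 0.723

Basis: 1 mol G initially; let X = conversion of G. Extent ξ = 0.5X.
Moles: n_G = 1 − X; n_F = 0.5X.
Summing: n_T = 1 − 0.5X.
With p_i = (n_i/n_T)P, K = p_F / (p_G^2).
This yields a degree-2 equation in X; solving on (0,1), X = 0.434.
Then n_G = 0.566, n_T = 0.783, so y_G = 0.723.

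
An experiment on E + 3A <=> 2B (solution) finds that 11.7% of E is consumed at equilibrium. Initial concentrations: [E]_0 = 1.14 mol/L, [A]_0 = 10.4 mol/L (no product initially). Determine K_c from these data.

Let X = conversion of E.
Concentrations: [E] = 1.14 − 1.14X; [A] = 10.4 − 3.42X; [B] = 2.28X.
At X = 0.117: [E] = 1.01, [A] = 10, [B] = 0.267.
K_c = [B]^2 / ([E] [A]^3) = 7.07e-05 (mol/L)^-2.

K_c = 7.07e-05 (mol/L)^-2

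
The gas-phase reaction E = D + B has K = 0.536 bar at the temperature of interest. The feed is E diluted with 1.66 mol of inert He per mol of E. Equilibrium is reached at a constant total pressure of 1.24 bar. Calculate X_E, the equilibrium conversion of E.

Take 1 mol E as basis and let X be its fractional conversion, so ξ = X.
Moles: n_E = 1 − X; n_D = X; n_B = X; n_I = 1.66 (inert).
Summing: n_T = 2.66 + X.
y_i = n_i/n_T, p_i = y_i·P. K = p_D p_B / (p_E).
This yields a degree-2 equation in X; solving on (0,1), X = 0.680.

X = 0.680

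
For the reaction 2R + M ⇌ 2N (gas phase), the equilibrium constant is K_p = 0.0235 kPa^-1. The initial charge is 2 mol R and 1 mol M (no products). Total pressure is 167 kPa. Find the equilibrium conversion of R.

Basis: 2 mol R initially; let X = conversion of R. Extent ξ = X.
At extent ξ: n_R = 2 − 2X; n_M = 1 − X; n_N = 2X.
n_T = Σnᵢ = 3 − X.
y_i = n_i/n_T, p_i = y_i·P. K_p = p_N^2 / (p_R^2 p_M).
This yields a degree-3 equation in X; solving on (0,1), X = 0.475.

X = 0.475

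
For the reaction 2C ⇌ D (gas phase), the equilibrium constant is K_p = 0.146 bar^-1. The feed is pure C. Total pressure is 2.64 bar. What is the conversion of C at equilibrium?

Basis: 1 mol C initially; let X = conversion of C. Extent ξ = 0.5X.
Species balance: n_C = 1 − X; n_D = 0.5X.
Total moles n_T = 1 − 0.5X.
y_i = n_i/n_T, p_i = y_i·P. K_p = p_D / (p_C^2).
Substituting and setting equal to 0.146 bar^-1 gives a polynomial in X; the root in (0,1) is X = 0.373.

X = 0.373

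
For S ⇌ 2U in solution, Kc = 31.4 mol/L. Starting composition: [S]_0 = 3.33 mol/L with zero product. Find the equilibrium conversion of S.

Let X = conversion of S; extent ξ = 3.33·X mol/L.
Concentrations: [S] = 3.33 − 3.33X; [U] = 6.66X.
Kc = [U]^2 / ([S]).
This equals 31.4 at X = 0.757 (the root in 0 < X < 1).

X = 0.757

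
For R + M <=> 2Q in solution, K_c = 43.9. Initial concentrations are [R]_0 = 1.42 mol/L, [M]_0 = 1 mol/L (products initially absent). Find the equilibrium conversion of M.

Let X = conversion of M; extent ξ = 1·X mol/L.
Concentrations: [R] = 1.42 − 1X; [M] = 1 − 1X; [Q] = 2X.
K_c = [Q]^2 / ([R] [M]).
This equals 43.9 at X = 0.873 (the root in 0 < X < 1).

X = 0.873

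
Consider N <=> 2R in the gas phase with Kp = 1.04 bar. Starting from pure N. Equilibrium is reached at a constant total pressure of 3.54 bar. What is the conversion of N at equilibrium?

Let X = conversion of N (basis 1 mol N); extent of reaction ξ = X.
At extent ξ: n_N = 1 − X; n_R = 2X.
n_T = Σnᵢ = 1 + X.
With p_i = (n_i/n_T)P, Kp = p_R^2 / (p_N).
Equating to 1.04 bar and solving on 0 < X < 1: X = 0.262.

X = 0.262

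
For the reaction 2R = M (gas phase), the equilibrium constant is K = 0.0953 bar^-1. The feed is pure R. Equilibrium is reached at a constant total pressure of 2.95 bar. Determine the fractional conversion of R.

Let X = conversion of R (basis 1 mol R); extent of reaction ξ = 0.5X.
Mole table: n_R = 1 − X; n_M = 0.5X.
n_T = Σnᵢ = 1 − 0.5X.
With p_i = (n_i/n_T)P, K = p_M / (p_R^2).
Substituting and setting equal to 0.0953 bar^-1 gives a polynomial in X; the root in (0,1) is X = 0.314.

X = 0.314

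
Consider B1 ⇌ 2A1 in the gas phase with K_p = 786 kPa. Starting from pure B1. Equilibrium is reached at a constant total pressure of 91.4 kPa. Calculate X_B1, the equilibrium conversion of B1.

Basis: 1 mol B1 initially; let X = conversion of B1. Extent ξ = X.
At extent ξ: n_B1 = 1 − X; n_A1 = 2X.
n_T = Σnᵢ = 1 + X.
Mole fractions y_i = n_i/n_T; K_p = p_A1^2 / (p_B1) with p_i = y_i·P.
This yields a degree-2 equation in X; solving on (0,1), X = 0.826.

X = 0.826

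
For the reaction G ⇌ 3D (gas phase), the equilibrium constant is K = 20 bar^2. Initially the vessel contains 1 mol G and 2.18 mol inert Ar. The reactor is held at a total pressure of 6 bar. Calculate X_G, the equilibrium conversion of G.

Take 1 mol G as basis and let X be its fractional conversion, so ξ = X.
Moles: n_G = 1 − X; n_D = 3X; n_I = 2.18 (inert).
n_T = Σnᵢ = 3.18 + 2X.
y_i = n_i/n_T, p_i = y_i·P. K = p_D^3 / (p_G).
This yields a degree-3 equation in X; solving on (0,1), X = 0.553.

X = 0.553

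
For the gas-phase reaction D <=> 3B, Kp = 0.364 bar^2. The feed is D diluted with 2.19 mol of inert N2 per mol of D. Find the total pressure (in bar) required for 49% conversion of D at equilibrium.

P = 1.01 bar

Take 1 mol D as basis and let X be its fractional conversion, so ξ = X.
At extent ξ: n_D = 1 − X; n_B = 3X; n_I = 2.19 (inert).
Total moles n_T = 3.19 + 2X.
Kp = p_B^3 / (p_D) with p_i = (n_i/n_T)·P.
At X = 0.49: the mole-fraction product g(X) = Π y_i^ν_i = 0.3582. Since Kp = g(X)·P^{2}, P = (Kp/g)^(1/2) = (0.364/0.3582)^(1/2) = 1.01 bar.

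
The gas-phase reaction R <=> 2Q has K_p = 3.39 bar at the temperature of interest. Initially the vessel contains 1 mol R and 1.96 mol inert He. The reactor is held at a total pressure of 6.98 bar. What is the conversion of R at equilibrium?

Let X = conversion of R (basis 1 mol R); extent of reaction ξ = X.
Species balance: n_R = 1 − X; n_Q = 2X; n_I = 1.96 (inert).
n_T = Σnᵢ = 2.96 + X.
y_i = n_i/n_T, p_i = y_i·P. K_p = p_Q^2 / (p_R).
Equating to 3.39 bar and solving on 0 < X < 1: X = 0.470.

X = 0.470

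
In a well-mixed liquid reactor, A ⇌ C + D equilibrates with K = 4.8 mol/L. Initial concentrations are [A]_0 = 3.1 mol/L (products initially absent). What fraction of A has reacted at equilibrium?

Let X = conversion of A; extent ξ = 3.1·X mol/L.
Concentrations: [A] = 3.1 − 3.1X; [C] = 3.1X; [D] = 3.1X.
K = [C] [D] / ([A]).
This equals 4.8 at X = 0.691 (the root in 0 < X < 1).

X = 0.691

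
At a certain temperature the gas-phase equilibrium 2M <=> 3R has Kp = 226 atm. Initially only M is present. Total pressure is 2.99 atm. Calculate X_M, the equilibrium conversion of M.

X = 0.859

Take 1 mol M as basis and let X be its fractional conversion, so ξ = 0.5X.
Moles: n_M = 1 − X; n_R = 1.5X.
n_T = Σnᵢ = 1 + 0.5X.
y_i = n_i/n_T, p_i = y_i·P. Kp = p_R^3 / (p_M^2).
Substituting and setting equal to 226 atm gives a polynomial in X; the root in (0,1) is X = 0.859.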